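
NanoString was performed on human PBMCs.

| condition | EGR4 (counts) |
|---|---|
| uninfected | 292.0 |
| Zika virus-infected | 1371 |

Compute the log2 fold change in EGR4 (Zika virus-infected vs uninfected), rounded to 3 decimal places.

2.231

Fold change = 1371 / 292.0 = 4.6952
log2(4.6952) = 2.2312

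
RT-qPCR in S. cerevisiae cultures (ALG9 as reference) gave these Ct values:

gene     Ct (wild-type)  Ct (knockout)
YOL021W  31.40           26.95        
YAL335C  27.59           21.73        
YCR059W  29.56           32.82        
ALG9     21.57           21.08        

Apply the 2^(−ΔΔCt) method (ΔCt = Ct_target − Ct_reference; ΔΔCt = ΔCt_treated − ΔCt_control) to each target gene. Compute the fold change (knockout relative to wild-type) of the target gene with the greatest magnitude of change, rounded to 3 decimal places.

YOL021W: ΔΔCt = (26.95−21.08) − (31.40−21.57) = 5.87 − 9.83 = -3.96; fold change = 2^3.96 = 15.562
YAL335C: ΔΔCt = (21.73−21.08) − (27.59−21.57) = 0.65 − 6.02 = -5.37; fold change = 2^5.37 = 41.355
YCR059W: ΔΔCt = (32.82−21.08) − (29.56−21.57) = 11.74 − 7.99 = 3.75; fold change = 2^-3.75 = 0.074
YAL335C has the largest |ΔΔCt| = 5.37.

41.355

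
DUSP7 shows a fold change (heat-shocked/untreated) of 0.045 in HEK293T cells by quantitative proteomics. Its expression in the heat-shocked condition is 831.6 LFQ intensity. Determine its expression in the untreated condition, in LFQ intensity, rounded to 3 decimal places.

untreated expression = 831.6 / 0.045 = 18480.000

18480.000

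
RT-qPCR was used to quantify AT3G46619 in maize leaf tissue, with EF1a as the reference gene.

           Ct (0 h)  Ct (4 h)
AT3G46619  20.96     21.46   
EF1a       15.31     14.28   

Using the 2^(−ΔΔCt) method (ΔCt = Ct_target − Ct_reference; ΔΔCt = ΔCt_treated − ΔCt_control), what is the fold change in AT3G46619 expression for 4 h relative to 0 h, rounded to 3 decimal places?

ΔCt(0 h) = 20.960 − 15.310 = 5.650
ΔCt(4 h) = 21.460 − 14.280 = 7.180
ΔΔCt = 7.180 − 5.650 = 1.530
Fold change = 2^(−1.530) = 0.3463

0.346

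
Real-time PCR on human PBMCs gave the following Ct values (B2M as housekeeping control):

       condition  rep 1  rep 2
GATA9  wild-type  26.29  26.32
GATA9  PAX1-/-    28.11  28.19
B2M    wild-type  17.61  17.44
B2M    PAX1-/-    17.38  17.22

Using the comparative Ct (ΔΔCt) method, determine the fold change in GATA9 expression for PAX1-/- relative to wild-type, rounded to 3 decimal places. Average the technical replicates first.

0.238

Mean Ct: GATA9 wild-type 26.305; GATA9 PAX1-/- 28.150; B2M wild-type 17.525; B2M PAX1-/- 17.300
ΔCt(wild-type) = 26.305 − 17.525 = 8.780
ΔCt(PAX1-/-) = 28.150 − 17.300 = 10.850
ΔΔCt = 10.850 − 8.780 = 2.070
Fold change = 2^(−2.070) = 0.2382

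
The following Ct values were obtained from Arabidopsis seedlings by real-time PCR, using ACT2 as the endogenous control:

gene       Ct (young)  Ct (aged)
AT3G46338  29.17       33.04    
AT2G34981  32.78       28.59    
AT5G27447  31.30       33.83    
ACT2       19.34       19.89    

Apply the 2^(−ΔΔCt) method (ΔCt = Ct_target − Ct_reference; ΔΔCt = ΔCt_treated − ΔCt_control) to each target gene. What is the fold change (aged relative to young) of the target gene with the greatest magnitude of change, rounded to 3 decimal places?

AT3G46338: ΔΔCt = (33.04−19.89) − (29.17−19.34) = 13.15 − 9.83 = 3.32; fold change = 2^-3.32 = 0.100
AT2G34981: ΔΔCt = (28.59−19.89) − (32.78−19.34) = 8.70 − 13.44 = -4.74; fold change = 2^4.74 = 26.723
AT5G27447: ΔΔCt = (33.83−19.89) − (31.30−19.34) = 13.94 − 11.96 = 1.98; fold change = 2^-1.98 = 0.253
AT2G34981 has the largest |ΔΔCt| = 4.74.

26.723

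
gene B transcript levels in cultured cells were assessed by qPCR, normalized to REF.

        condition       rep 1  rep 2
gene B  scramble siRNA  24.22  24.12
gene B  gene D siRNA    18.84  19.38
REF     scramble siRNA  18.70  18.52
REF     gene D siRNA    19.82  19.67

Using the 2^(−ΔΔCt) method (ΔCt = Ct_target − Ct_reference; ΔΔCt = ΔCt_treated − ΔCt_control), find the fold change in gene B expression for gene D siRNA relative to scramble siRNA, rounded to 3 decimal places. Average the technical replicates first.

73.262

Mean Ct: gene B scramble siRNA 24.170; gene B gene D siRNA 19.110; REF scramble siRNA 18.610; REF gene D siRNA 19.745
ΔCt(scramble siRNA) = 24.170 − 18.610 = 5.560
ΔCt(gene D siRNA) = 19.110 − 19.745 = -0.635
ΔΔCt = -0.635 − 5.560 = -6.195
Fold change = 2^(−(-6.195)) = 2^6.195 = 73.2623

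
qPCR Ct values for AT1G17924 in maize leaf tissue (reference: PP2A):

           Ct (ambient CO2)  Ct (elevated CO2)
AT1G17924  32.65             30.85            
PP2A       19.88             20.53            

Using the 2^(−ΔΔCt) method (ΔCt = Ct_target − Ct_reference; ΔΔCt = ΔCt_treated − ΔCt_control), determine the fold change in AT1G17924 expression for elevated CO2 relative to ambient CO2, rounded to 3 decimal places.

5.464

ΔCt(ambient CO2) = 32.650 − 19.880 = 12.770
ΔCt(elevated CO2) = 30.850 − 20.530 = 10.320
ΔΔCt = 10.320 − 12.770 = -2.450
Fold change = 2^(−(-2.450)) = 2^2.450 = 5.4642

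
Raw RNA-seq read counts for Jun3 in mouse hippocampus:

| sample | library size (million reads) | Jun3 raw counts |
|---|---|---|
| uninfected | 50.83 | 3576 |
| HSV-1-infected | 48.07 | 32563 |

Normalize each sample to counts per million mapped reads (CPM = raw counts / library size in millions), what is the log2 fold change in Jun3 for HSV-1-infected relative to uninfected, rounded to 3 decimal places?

3.267

CPM(uninfected) = 3576 / 50.83 = 70.3522
CPM(HSV-1-infected) = 32563 / 48.07 = 677.4079
Fold change = 677.4079 / 70.3522 = 9.62882
log2(9.62882) = 3.2674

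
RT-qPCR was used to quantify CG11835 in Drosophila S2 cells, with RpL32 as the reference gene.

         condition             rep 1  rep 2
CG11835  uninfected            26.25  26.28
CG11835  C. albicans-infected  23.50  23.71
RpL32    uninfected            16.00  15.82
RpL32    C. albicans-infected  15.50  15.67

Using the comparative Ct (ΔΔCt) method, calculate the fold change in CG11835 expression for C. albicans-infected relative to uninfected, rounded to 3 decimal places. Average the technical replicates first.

Mean Ct: CG11835 uninfected 26.265; CG11835 C. albicans-infected 23.605; RpL32 uninfected 15.910; RpL32 C. albicans-infected 15.585
ΔCt(uninfected) = 26.265 − 15.910 = 10.355
ΔCt(C. albicans-infected) = 23.605 − 15.585 = 8.020
ΔΔCt = 8.020 − 10.355 = -2.335
Fold change = 2^(−(-2.335)) = 2^2.335 = 5.0455

5.046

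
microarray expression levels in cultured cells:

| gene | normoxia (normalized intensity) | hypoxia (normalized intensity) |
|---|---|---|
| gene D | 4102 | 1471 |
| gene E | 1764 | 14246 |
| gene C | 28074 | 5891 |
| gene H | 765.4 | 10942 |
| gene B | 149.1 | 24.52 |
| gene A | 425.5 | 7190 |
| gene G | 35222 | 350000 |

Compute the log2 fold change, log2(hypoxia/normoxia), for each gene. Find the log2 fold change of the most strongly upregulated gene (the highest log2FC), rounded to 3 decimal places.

4.079

log2(1471/4102) = -1.480  (gene D)
log2(14246/1764) = 3.014  (gene E)
log2(5891/28074) = -2.253  (gene C)
log2(10942/765.4) = 3.838  (gene H)
log2(24.52/149.1) = -2.604  (gene B)
log2(7190/425.5) = 4.079  (gene A)
log2(350000/35222) = 3.313  (gene G)
gene A is most strongly upregulated.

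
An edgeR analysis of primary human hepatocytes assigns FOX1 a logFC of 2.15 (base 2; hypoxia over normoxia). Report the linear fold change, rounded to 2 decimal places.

4.44

Fold change = 2^(2.15) = 4.438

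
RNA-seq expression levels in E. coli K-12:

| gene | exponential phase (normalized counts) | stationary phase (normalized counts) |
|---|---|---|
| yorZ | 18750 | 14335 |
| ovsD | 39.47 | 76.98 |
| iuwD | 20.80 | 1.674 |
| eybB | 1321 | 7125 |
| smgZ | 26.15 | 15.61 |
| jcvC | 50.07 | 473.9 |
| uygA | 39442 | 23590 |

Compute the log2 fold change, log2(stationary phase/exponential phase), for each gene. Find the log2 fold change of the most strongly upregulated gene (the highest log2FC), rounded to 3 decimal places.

3.243

log2(14335/18750) = -0.387  (yorZ)
log2(76.98/39.47) = 0.964  (ovsD)
log2(1.674/20.80) = -3.635  (iuwD)
log2(7125/1321) = 2.431  (eybB)
log2(15.61/26.15) = -0.744  (smgZ)
log2(473.9/50.07) = 3.243  (jcvC)
log2(23590/39442) = -0.742  (uygA)
jcvC is most strongly upregulated.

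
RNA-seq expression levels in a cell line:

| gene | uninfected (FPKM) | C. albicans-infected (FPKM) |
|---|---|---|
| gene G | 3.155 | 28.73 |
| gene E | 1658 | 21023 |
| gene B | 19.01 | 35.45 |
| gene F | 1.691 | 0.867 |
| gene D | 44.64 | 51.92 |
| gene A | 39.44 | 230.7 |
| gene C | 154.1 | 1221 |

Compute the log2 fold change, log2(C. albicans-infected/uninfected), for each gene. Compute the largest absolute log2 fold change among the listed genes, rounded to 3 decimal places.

3.664

log2(28.73/3.155) = 3.187  (gene G)
log2(21023/1658) = 3.664  (gene E)
log2(35.45/19.01) = 0.899  (gene B)
log2(0.867/1.691) = -0.964  (gene F)
log2(51.92/44.64) = 0.218  (gene D)
log2(230.7/39.44) = 2.548  (gene A)
log2(1221/154.1) = 2.986  (gene C)
The largest magnitude belongs to gene E.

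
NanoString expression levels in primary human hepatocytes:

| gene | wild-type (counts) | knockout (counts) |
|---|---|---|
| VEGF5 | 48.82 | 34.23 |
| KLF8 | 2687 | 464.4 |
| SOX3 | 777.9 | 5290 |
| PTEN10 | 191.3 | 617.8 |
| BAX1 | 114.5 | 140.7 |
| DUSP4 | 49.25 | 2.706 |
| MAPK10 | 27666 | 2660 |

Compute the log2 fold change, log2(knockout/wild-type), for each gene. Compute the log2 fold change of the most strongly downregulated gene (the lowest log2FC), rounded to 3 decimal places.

log2(34.23/48.82) = -0.512  (VEGF5)
log2(464.4/2687) = -2.533  (KLF8)
log2(5290/777.9) = 2.766  (SOX3)
log2(617.8/191.3) = 1.691  (PTEN10)
log2(140.7/114.5) = 0.297  (BAX1)
log2(2.706/49.25) = -4.186  (DUSP4)
log2(2660/27666) = -3.379  (MAPK10)
DUSP4 is most strongly downregulated.

-4.186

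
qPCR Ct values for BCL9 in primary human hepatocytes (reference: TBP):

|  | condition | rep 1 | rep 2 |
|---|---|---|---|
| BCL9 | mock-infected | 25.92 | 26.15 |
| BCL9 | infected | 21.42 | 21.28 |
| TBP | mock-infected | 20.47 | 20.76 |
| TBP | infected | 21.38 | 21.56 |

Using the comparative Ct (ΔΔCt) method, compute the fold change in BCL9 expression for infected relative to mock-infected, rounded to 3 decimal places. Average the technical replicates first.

46.527

Mean Ct: BCL9 mock-infected 26.035; BCL9 infected 21.350; TBP mock-infected 20.615; TBP infected 21.470
ΔCt(mock-infected) = 26.035 − 20.615 = 5.420
ΔCt(infected) = 21.350 − 21.470 = -0.120
ΔΔCt = -0.120 − 5.420 = -5.540
Fold change = 2^(−(-5.540)) = 2^5.540 = 46.5271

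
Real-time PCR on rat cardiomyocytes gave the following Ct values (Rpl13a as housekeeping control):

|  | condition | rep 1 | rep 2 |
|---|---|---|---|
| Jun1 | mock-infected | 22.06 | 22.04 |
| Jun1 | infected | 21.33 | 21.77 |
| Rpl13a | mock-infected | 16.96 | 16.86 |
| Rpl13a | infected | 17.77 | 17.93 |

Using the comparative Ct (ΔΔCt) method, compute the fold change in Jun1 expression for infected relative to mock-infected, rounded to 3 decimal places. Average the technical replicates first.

Mean Ct: Jun1 mock-infected 22.050; Jun1 infected 21.550; Rpl13a mock-infected 16.910; Rpl13a infected 17.850
ΔCt(mock-infected) = 22.050 − 16.910 = 5.140
ΔCt(infected) = 21.550 − 17.850 = 3.700
ΔΔCt = 3.700 − 5.140 = -1.440
Fold change = 2^(−(-1.440)) = 2^1.440 = 2.7132

2.713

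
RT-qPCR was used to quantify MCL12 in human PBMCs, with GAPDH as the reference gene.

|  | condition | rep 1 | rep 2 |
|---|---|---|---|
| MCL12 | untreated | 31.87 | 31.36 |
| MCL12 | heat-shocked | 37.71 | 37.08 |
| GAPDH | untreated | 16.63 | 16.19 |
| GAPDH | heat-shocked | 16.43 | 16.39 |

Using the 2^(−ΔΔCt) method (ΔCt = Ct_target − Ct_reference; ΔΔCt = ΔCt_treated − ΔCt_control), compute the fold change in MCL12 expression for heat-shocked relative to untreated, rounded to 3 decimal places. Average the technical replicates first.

Mean Ct: MCL12 untreated 31.615; MCL12 heat-shocked 37.395; GAPDH untreated 16.410; GAPDH heat-shocked 16.410
ΔCt(untreated) = 31.615 − 16.410 = 15.205
ΔCt(heat-shocked) = 37.395 − 16.410 = 20.985
ΔΔCt = 20.985 − 15.205 = 5.780
Fold change = 2^(−5.780) = 0.0182

0.018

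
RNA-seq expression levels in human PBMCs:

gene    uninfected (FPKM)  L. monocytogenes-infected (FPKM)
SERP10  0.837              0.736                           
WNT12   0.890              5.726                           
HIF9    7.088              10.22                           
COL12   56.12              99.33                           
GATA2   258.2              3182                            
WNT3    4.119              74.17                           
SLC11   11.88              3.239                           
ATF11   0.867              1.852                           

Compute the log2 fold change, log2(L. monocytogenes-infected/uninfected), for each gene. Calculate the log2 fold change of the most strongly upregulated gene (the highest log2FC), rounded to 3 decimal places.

log2(0.736/0.837) = -0.186  (SERP10)
log2(5.726/0.890) = 2.686  (WNT12)
log2(10.22/7.088) = 0.528  (HIF9)
log2(99.33/56.12) = 0.824  (COL12)
log2(3182/258.2) = 3.623  (GATA2)
log2(74.17/4.119) = 4.170  (WNT3)
log2(3.239/11.88) = -1.875  (SLC11)
log2(1.852/0.867) = 1.095  (ATF11)
WNT3 is most strongly upregulated.

4.170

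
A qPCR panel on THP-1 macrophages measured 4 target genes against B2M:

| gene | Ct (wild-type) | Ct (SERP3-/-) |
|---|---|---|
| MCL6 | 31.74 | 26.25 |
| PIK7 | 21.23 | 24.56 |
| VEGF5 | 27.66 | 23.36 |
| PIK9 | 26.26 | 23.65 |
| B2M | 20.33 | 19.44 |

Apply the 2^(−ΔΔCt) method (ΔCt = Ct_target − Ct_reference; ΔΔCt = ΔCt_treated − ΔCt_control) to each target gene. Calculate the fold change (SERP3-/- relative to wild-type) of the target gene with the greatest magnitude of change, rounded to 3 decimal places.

MCL6: ΔΔCt = (26.25−19.44) − (31.74−20.33) = 6.81 − 11.41 = -4.60; fold change = 2^4.60 = 24.251
PIK7: ΔΔCt = (24.56−19.44) − (21.23−20.33) = 5.12 − 0.90 = 4.22; fold change = 2^-4.22 = 0.054
VEGF5: ΔΔCt = (23.36−19.44) − (27.66−20.33) = 3.92 − 7.33 = -3.41; fold change = 2^3.41 = 10.629
PIK9: ΔΔCt = (23.65−19.44) − (26.26−20.33) = 4.21 − 5.93 = -1.72; fold change = 2^1.72 = 3.294
MCL6 has the largest |ΔΔCt| = 4.60.

24.251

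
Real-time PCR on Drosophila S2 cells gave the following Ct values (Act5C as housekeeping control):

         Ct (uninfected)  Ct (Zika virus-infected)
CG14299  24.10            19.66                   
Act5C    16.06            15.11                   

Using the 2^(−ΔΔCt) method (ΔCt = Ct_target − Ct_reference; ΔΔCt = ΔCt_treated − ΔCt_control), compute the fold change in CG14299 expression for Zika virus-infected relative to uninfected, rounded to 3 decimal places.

11.236

ΔCt(uninfected) = 24.100 − 16.060 = 8.040
ΔCt(Zika virus-infected) = 19.660 − 15.110 = 4.550
ΔΔCt = 4.550 − 8.040 = -3.490
Fold change = 2^(−(-3.490)) = 2^3.490 = 11.2356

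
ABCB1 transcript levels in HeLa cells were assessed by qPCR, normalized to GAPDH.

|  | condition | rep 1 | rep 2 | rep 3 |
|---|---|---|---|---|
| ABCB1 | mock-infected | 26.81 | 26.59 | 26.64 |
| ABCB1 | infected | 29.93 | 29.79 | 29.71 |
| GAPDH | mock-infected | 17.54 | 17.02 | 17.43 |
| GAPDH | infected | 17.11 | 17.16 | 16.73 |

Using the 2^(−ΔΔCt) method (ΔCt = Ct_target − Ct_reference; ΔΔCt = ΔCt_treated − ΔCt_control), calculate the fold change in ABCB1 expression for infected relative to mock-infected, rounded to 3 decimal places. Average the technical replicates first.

0.091

Mean Ct: ABCB1 mock-infected 26.680; ABCB1 infected 29.810; GAPDH mock-infected 17.330; GAPDH infected 17.000
ΔCt(mock-infected) = 26.680 − 17.330 = 9.350
ΔCt(infected) = 29.810 − 17.000 = 12.810
ΔΔCt = 12.810 − 9.350 = 3.460
Fold change = 2^(−3.460) = 0.0909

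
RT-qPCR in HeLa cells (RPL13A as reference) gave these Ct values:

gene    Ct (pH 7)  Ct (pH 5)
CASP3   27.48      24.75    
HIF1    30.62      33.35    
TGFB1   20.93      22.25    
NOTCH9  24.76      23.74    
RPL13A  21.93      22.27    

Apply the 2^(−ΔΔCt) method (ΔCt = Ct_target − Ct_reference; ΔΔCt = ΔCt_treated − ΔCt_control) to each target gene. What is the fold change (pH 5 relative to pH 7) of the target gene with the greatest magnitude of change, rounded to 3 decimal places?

CASP3: ΔΔCt = (24.75−22.27) − (27.48−21.93) = 2.48 − 5.55 = -3.07; fold change = 2^3.07 = 8.398
HIF1: ΔΔCt = (33.35−22.27) − (30.62−21.93) = 11.08 − 8.69 = 2.39; fold change = 2^-2.39 = 0.191
TGFB1: ΔΔCt = (22.25−22.27) − (20.93−21.93) = -0.02 − (-1.00) = 0.98; fold change = 2^-0.98 = 0.507
NOTCH9: ΔΔCt = (23.74−22.27) − (24.76−21.93) = 1.47 − 2.83 = -1.36; fold change = 2^1.36 = 2.567
CASP3 has the largest |ΔΔCt| = 3.07.

8.398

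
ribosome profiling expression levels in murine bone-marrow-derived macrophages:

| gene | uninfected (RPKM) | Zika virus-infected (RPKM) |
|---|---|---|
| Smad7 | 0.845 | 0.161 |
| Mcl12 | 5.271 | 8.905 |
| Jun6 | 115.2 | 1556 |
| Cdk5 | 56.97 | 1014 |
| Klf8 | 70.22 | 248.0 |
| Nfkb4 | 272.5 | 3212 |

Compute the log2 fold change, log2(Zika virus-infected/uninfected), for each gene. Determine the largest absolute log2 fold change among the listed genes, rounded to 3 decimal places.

log2(0.161/0.845) = -2.392  (Smad7)
log2(8.905/5.271) = 0.757  (Mcl12)
log2(1556/115.2) = 3.756  (Jun6)
log2(1014/56.97) = 4.154  (Cdk5)
log2(248.0/70.22) = 1.820  (Klf8)
log2(3212/272.5) = 3.559  (Nfkb4)
The largest magnitude belongs to Cdk5.

4.154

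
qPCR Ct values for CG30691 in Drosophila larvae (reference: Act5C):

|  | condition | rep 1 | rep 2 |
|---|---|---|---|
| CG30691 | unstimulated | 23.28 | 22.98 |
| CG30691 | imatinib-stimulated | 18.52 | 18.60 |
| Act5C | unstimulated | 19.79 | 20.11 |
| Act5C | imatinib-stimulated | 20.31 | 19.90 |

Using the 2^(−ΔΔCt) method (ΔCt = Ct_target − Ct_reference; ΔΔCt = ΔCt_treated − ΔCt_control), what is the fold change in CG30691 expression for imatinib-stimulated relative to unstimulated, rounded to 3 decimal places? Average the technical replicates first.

Mean Ct: CG30691 unstimulated 23.130; CG30691 imatinib-stimulated 18.560; Act5C unstimulated 19.950; Act5C imatinib-stimulated 20.105
ΔCt(unstimulated) = 23.130 − 19.950 = 3.180
ΔCt(imatinib-stimulated) = 18.560 − 20.105 = -1.545
ΔΔCt = -1.545 − 3.180 = -4.725
Fold change = 2^(−(-4.725)) = 2^4.725 = 26.4464

26.446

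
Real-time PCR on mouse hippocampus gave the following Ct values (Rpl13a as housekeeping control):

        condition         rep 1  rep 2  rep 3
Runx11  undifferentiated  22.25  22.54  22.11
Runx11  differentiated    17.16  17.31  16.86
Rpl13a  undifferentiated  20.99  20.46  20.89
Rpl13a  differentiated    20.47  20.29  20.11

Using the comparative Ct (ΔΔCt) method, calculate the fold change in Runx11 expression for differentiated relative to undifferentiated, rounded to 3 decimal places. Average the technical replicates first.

25.992

Mean Ct: Runx11 undifferentiated 22.300; Runx11 differentiated 17.110; Rpl13a undifferentiated 20.780; Rpl13a differentiated 20.290
ΔCt(undifferentiated) = 22.300 − 20.780 = 1.520
ΔCt(differentiated) = 17.110 − 20.290 = -3.180
ΔΔCt = -3.180 − 1.520 = -4.700
Fold change = 2^(−(-4.700)) = 2^4.700 = 25.9921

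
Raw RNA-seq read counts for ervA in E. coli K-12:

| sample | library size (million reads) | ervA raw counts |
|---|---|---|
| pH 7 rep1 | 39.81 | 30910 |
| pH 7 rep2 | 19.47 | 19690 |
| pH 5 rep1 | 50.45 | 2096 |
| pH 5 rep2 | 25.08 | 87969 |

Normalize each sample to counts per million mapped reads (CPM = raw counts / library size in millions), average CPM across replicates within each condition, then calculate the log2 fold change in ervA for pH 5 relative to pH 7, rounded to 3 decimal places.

0.989

CPM(pH 7 rep1) = 30910 / 39.81 = 776.4381
CPM(pH 7 rep2) = 19690 / 19.47 = 1011.2994
CPM(pH 5 rep1) = 2096 / 50.45 = 41.5461
CPM(pH 5 rep2) = 87969 / 25.08 = 3507.5359
mean CPM(pH 7) = 893.8688; mean CPM(pH 5) = 1774.5410
Fold change = 1774.5410 / 893.8688 = 1.98524
log2(1.98524) = 0.9893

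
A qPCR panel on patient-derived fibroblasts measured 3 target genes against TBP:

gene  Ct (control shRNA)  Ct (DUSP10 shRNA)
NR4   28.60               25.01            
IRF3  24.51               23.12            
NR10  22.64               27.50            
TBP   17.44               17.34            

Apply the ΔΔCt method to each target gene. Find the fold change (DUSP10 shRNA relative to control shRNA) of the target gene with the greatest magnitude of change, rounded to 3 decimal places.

0.032

NR4: ΔΔCt = (25.01−17.34) − (28.60−17.44) = 7.67 − 11.16 = -3.49; fold change = 2^3.49 = 11.236
IRF3: ΔΔCt = (23.12−17.34) − (24.51−17.44) = 5.78 − 7.07 = -1.29; fold change = 2^1.29 = 2.445
NR10: ΔΔCt = (27.50−17.34) − (22.64−17.44) = 10.16 − 5.20 = 4.96; fold change = 2^-4.96 = 0.032
NR10 has the largest |ΔΔCt| = 4.96.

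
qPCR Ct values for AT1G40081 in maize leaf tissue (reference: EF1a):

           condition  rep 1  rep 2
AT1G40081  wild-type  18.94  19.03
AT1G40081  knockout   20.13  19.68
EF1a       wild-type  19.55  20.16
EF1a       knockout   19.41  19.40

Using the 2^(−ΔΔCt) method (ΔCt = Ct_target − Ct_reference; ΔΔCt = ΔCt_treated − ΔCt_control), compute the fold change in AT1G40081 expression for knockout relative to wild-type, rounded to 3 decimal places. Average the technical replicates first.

0.387

Mean Ct: AT1G40081 wild-type 18.985; AT1G40081 knockout 19.905; EF1a wild-type 19.855; EF1a knockout 19.405
ΔCt(wild-type) = 18.985 − 19.855 = -0.870
ΔCt(knockout) = 19.905 − 19.405 = 0.500
ΔΔCt = 0.500 − (-0.870) = 1.370
Fold change = 2^(−1.370) = 0.3869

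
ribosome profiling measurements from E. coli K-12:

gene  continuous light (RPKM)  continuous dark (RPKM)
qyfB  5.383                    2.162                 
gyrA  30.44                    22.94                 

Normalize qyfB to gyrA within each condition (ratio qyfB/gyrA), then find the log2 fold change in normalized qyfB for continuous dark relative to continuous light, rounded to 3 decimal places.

-0.908

qyfB/gyrA (continuous light) = 5.383 / 30.44 = 0.17684
qyfB/gyrA (continuous dark) = 2.162 / 22.94 = 0.094246
Fold change = 0.094246 / 0.17684 = 0.5329
log2(0.5329) = -0.9079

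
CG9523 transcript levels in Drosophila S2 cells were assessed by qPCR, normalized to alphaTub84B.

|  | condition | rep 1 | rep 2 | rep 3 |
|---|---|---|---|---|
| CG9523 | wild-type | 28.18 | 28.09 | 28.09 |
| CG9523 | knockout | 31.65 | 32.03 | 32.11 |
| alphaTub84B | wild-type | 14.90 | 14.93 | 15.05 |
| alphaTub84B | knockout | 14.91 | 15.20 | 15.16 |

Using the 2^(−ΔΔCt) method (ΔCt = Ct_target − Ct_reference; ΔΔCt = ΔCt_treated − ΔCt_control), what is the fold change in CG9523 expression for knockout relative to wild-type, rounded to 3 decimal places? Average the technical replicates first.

Mean Ct: CG9523 wild-type 28.120; CG9523 knockout 31.930; alphaTub84B wild-type 14.960; alphaTub84B knockout 15.090
ΔCt(wild-type) = 28.120 − 14.960 = 13.160
ΔCt(knockout) = 31.930 − 15.090 = 16.840
ΔΔCt = 16.840 − 13.160 = 3.680
Fold change = 2^(−3.680) = 0.0780

0.078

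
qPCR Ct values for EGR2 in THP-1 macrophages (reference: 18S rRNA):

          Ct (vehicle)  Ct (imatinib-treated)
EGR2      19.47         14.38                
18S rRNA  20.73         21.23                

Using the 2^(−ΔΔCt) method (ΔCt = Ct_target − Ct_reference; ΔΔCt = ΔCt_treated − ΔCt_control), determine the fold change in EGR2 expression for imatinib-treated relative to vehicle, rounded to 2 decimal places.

ΔCt(vehicle) = 19.470 − 20.730 = -1.260
ΔCt(imatinib-treated) = 14.380 − 21.230 = -6.850
ΔΔCt = -6.850 − (-1.260) = -5.590
Fold change = 2^(−(-5.590)) = 2^5.590 = 48.168

48.17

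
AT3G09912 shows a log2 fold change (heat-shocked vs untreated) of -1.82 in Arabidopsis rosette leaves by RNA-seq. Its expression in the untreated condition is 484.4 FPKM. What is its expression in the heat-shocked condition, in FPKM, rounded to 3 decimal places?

Fold change = 2^(-1.82) = 0.2832
heat-shocked expression = 484.4 × 0.2832 = 137.192

137.192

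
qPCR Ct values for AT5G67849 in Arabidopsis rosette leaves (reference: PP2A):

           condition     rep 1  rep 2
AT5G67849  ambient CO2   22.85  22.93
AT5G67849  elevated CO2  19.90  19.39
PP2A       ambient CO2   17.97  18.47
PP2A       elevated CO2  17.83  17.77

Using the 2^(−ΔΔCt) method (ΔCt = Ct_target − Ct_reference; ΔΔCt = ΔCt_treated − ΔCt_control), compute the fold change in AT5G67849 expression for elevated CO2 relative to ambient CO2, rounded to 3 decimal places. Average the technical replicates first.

Mean Ct: AT5G67849 ambient CO2 22.890; AT5G67849 elevated CO2 19.645; PP2A ambient CO2 18.220; PP2A elevated CO2 17.800
ΔCt(ambient CO2) = 22.890 − 18.220 = 4.670
ΔCt(elevated CO2) = 19.645 − 17.800 = 1.845
ΔΔCt = 1.845 − 4.670 = -2.825
Fold change = 2^(−(-2.825)) = 2^2.825 = 7.0861

7.086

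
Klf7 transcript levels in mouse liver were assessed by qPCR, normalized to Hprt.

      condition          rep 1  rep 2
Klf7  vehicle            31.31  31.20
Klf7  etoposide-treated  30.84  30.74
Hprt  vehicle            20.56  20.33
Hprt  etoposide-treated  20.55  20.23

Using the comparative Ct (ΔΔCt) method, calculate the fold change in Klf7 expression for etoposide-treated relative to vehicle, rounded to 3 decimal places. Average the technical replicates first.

1.329

Mean Ct: Klf7 vehicle 31.255; Klf7 etoposide-treated 30.790; Hprt vehicle 20.445; Hprt etoposide-treated 20.390
ΔCt(vehicle) = 31.255 − 20.445 = 10.810
ΔCt(etoposide-treated) = 30.790 − 20.390 = 10.400
ΔΔCt = 10.400 − 10.810 = -0.410
Fold change = 2^(−(-0.410)) = 2^0.410 = 1.3287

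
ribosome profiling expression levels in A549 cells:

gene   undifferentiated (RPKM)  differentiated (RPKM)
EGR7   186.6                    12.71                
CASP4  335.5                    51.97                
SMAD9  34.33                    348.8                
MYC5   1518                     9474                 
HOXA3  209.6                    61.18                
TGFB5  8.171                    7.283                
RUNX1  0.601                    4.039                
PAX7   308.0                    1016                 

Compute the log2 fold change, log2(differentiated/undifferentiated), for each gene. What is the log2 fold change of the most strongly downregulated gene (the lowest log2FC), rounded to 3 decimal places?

log2(12.71/186.6) = -3.876  (EGR7)
log2(51.97/335.5) = -2.691  (CASP4)
log2(348.8/34.33) = 3.345  (SMAD9)
log2(9474/1518) = 2.642  (MYC5)
log2(61.18/209.6) = -1.777  (HOXA3)
log2(7.283/8.171) = -0.166  (TGFB5)
log2(4.039/0.601) = 2.749  (RUNX1)
log2(1016/308.0) = 1.722  (PAX7)
EGR7 is most strongly downregulated.

-3.876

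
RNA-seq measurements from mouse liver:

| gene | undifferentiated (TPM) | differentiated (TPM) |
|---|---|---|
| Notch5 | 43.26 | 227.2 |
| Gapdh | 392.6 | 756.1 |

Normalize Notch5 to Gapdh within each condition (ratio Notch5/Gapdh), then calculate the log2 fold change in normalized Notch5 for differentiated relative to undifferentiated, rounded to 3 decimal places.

1.447

Notch5/Gapdh (undifferentiated) = 43.26 / 392.6 = 0.11019
Notch5/Gapdh (differentiated) = 227.2 / 756.1 = 0.30049
Fold change = 0.30049 / 0.11019 = 2.7270
log2(2.7270) = 1.4473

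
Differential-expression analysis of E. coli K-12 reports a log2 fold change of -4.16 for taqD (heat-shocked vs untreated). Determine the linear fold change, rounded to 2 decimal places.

0.06

Fold change = 2^(-4.16) = 0.056
That is, taqD drops to 5.6% of the untreated level.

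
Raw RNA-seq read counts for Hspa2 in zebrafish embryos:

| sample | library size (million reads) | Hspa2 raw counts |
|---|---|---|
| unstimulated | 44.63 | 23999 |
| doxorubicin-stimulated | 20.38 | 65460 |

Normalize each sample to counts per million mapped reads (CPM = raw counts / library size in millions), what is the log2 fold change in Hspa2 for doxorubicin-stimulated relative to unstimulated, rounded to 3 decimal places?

2.578

CPM(unstimulated) = 23999 / 44.63 = 537.7325
CPM(doxorubicin-stimulated) = 65460 / 20.38 = 3211.9725
Fold change = 3211.9725 / 537.7325 = 5.97318
log2(5.97318) = 2.5785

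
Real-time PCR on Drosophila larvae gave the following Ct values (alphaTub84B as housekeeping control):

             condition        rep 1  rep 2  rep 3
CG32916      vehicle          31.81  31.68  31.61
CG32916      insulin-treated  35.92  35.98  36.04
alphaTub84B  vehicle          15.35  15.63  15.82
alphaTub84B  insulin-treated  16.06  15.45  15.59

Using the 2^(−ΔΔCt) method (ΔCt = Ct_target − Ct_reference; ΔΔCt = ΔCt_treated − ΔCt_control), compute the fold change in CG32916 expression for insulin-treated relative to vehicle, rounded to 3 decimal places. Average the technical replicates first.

Mean Ct: CG32916 vehicle 31.700; CG32916 insulin-treated 35.980; alphaTub84B vehicle 15.600; alphaTub84B insulin-treated 15.700
ΔCt(vehicle) = 31.700 − 15.600 = 16.100
ΔCt(insulin-treated) = 35.980 − 15.700 = 20.280
ΔΔCt = 20.280 − 16.100 = 4.180
Fold change = 2^(−4.180) = 0.0552

0.055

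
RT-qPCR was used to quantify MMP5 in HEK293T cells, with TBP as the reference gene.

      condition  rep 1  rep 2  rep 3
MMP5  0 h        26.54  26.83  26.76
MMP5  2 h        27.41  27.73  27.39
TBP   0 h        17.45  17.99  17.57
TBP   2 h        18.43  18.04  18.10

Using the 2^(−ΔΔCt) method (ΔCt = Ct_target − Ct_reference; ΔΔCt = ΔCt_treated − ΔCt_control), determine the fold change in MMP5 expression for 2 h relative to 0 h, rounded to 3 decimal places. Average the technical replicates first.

Mean Ct: MMP5 0 h 26.710; MMP5 2 h 27.510; TBP 0 h 17.670; TBP 2 h 18.190
ΔCt(0 h) = 26.710 − 17.670 = 9.040
ΔCt(2 h) = 27.510 − 18.190 = 9.320
ΔΔCt = 9.320 − 9.040 = 0.280
Fold change = 2^(−0.280) = 0.8236

0.824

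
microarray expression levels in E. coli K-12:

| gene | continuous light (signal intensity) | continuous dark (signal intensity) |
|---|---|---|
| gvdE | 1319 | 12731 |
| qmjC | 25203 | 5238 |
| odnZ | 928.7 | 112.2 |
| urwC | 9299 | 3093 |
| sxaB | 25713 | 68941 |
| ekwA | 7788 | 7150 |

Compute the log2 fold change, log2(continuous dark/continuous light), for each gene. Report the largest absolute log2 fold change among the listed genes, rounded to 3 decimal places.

log2(12731/1319) = 3.271  (gvdE)
log2(5238/25203) = -2.267  (qmjC)
log2(112.2/928.7) = -3.049  (odnZ)
log2(3093/9299) = -1.588  (urwC)
log2(68941/25713) = 1.423  (sxaB)
log2(7150/7788) = -0.123  (ekwA)
The largest magnitude belongs to gvdE.

3.271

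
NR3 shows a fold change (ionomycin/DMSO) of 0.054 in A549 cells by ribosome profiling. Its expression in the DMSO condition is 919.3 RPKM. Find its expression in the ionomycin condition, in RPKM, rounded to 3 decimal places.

ionomycin expression = 919.3 × 0.054 = 49.642

49.642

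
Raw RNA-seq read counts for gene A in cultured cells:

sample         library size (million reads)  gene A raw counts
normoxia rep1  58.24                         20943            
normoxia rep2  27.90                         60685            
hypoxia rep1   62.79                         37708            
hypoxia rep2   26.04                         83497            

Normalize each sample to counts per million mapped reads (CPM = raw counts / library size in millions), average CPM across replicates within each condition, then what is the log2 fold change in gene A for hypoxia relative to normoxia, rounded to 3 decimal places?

0.587

CPM(normoxia rep1) = 20943 / 58.24 = 359.5982
CPM(normoxia rep2) = 60685 / 27.90 = 2175.0896
CPM(hypoxia rep1) = 37708 / 62.79 = 600.5415
CPM(hypoxia rep2) = 83497 / 26.04 = 3206.4900
mean CPM(normoxia) = 1267.3439; mean CPM(hypoxia) = 1903.5158
Fold change = 1903.5158 / 1267.3439 = 1.50197
log2(1.50197) = 0.5869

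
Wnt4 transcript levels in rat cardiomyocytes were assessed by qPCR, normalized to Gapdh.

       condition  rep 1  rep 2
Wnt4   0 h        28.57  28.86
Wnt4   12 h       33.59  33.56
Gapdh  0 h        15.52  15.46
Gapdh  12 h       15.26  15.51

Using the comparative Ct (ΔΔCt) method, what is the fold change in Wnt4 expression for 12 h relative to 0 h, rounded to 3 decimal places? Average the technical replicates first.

Mean Ct: Wnt4 0 h 28.715; Wnt4 12 h 33.575; Gapdh 0 h 15.490; Gapdh 12 h 15.385
ΔCt(0 h) = 28.715 − 15.490 = 13.225
ΔCt(12 h) = 33.575 − 15.385 = 18.190
ΔΔCt = 18.190 − 13.225 = 4.965
Fold change = 2^(−4.965) = 0.0320

0.032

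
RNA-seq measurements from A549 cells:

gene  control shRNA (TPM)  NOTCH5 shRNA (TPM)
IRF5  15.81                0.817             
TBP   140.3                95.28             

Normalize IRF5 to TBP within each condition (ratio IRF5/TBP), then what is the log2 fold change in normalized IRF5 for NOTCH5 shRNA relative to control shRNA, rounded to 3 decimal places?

-3.716

IRF5/TBP (control shRNA) = 15.81 / 140.3 = 0.11269
IRF5/TBP (NOTCH5 shRNA) = 0.817 / 95.28 = 0.0085747
Fold change = 0.0085747 / 0.11269 = 0.0761
log2(0.0761) = -3.7161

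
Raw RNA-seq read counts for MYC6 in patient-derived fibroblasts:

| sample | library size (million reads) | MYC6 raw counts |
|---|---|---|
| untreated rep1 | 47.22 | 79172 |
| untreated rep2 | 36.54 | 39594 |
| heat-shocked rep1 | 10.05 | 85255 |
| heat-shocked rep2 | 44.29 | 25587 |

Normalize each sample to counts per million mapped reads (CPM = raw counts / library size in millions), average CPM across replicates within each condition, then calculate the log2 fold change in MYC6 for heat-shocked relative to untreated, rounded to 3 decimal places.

CPM(untreated rep1) = 79172 / 47.22 = 1676.6624
CPM(untreated rep2) = 39594 / 36.54 = 1083.5796
CPM(heat-shocked rep1) = 85255 / 10.05 = 8483.0846
CPM(heat-shocked rep2) = 25587 / 44.29 = 577.7151
mean CPM(untreated) = 1380.1210; mean CPM(heat-shocked) = 4530.3998
Fold change = 4530.3998 / 1380.1210 = 3.28261
log2(3.28261) = 1.7148

1.715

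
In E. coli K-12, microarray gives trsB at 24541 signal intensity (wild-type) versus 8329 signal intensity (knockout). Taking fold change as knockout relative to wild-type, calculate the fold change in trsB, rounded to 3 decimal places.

0.339

Fold change = 8329 / 24541 = 0.3394
trsB is downregulated.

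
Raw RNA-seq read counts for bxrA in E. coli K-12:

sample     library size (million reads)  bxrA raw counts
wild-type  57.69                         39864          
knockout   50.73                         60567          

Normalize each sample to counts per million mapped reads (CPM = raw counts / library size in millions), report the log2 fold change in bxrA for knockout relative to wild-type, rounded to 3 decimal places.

CPM(wild-type) = 39864 / 57.69 = 691.0036
CPM(knockout) = 60567 / 50.73 = 1193.9089
Fold change = 1193.9089 / 691.0036 = 1.72779
log2(1.72779) = 0.7889

0.789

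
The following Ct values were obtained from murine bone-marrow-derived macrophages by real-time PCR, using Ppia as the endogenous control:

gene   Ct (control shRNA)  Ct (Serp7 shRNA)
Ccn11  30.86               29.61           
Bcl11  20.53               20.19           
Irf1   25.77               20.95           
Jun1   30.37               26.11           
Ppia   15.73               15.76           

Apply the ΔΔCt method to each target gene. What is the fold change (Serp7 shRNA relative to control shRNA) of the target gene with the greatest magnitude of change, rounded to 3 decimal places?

Ccn11: ΔΔCt = (29.61−15.76) − (30.86−15.73) = 13.85 − 15.13 = -1.28; fold change = 2^1.28 = 2.428
Bcl11: ΔΔCt = (20.19−15.76) − (20.53−15.73) = 4.43 − 4.80 = -0.37; fold change = 2^0.37 = 1.292
Irf1: ΔΔCt = (20.95−15.76) − (25.77−15.73) = 5.19 − 10.04 = -4.85; fold change = 2^4.85 = 28.840
Jun1: ΔΔCt = (26.11−15.76) − (30.37−15.73) = 10.35 − 14.64 = -4.29; fold change = 2^4.29 = 19.562
Irf1 has the largest |ΔΔCt| = 4.85.

28.840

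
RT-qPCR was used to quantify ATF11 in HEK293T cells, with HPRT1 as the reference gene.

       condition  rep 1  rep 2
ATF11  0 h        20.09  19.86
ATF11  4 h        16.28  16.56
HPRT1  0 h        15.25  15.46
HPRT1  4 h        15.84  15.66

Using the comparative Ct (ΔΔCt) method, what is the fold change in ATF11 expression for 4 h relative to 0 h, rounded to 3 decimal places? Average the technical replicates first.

Mean Ct: ATF11 0 h 19.975; ATF11 4 h 16.420; HPRT1 0 h 15.355; HPRT1 4 h 15.750
ΔCt(0 h) = 19.975 − 15.355 = 4.620
ΔCt(4 h) = 16.420 − 15.750 = 0.670
ΔΔCt = 0.670 − 4.620 = -3.950
Fold change = 2^(−(-3.950)) = 2^3.950 = 15.4550

15.455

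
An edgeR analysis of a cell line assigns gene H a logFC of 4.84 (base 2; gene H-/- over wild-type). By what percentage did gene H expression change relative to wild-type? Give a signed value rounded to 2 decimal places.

2764.08%

Fold change = 2^(4.84) = 28.6408
Percent change = (FC − 1) × 100% = (28.6408 − 1) × 100 = 2764.08%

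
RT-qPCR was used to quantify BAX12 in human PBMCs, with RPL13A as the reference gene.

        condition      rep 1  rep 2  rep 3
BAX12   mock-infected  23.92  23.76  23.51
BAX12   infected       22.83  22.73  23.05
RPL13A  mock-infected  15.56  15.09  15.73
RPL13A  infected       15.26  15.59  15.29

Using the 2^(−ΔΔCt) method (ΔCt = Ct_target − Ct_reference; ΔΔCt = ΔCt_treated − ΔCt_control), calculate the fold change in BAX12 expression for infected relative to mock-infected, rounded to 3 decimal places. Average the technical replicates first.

Mean Ct: BAX12 mock-infected 23.730; BAX12 infected 22.870; RPL13A mock-infected 15.460; RPL13A infected 15.380
ΔCt(mock-infected) = 23.730 − 15.460 = 8.270
ΔCt(infected) = 22.870 − 15.380 = 7.490
ΔΔCt = 7.490 − 8.270 = -0.780
Fold change = 2^(−(-0.780)) = 2^0.780 = 1.7171

1.717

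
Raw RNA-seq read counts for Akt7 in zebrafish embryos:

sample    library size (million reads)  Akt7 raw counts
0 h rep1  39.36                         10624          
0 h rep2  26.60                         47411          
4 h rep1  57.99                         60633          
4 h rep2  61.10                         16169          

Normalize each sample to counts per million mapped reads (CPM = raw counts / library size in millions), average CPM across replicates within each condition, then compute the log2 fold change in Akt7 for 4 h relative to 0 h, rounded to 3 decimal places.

-0.647

CPM(0 h rep1) = 10624 / 39.36 = 269.9187
CPM(0 h rep2) = 47411 / 26.60 = 1782.3684
CPM(4 h rep1) = 60633 / 57.99 = 1045.5768
CPM(4 h rep2) = 16169 / 61.10 = 264.6318
mean CPM(0 h) = 1026.1436; mean CPM(4 h) = 655.1043
Fold change = 655.1043 / 1026.1436 = 0.63841
log2(0.63841) = -0.6474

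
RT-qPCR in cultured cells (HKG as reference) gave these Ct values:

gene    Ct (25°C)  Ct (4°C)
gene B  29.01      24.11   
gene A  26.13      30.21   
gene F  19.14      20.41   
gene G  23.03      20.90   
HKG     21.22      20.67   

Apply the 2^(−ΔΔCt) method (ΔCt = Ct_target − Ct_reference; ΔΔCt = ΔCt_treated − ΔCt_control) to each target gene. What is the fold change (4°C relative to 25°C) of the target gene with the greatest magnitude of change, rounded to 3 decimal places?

gene B: ΔΔCt = (24.11−20.67) − (29.01−21.22) = 3.44 − 7.79 = -4.35; fold change = 2^4.35 = 20.393
gene A: ΔΔCt = (30.21−20.67) − (26.13−21.22) = 9.54 − 4.91 = 4.63; fold change = 2^-4.63 = 0.040
gene F: ΔΔCt = (20.41−20.67) − (19.14−21.22) = -0.26 − (-2.08) = 1.82; fold change = 2^-1.82 = 0.283
gene G: ΔΔCt = (20.90−20.67) − (23.03−21.22) = 0.23 − 1.81 = -1.58; fold change = 2^1.58 = 2.990
gene A has the largest |ΔΔCt| = 4.63.

0.040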